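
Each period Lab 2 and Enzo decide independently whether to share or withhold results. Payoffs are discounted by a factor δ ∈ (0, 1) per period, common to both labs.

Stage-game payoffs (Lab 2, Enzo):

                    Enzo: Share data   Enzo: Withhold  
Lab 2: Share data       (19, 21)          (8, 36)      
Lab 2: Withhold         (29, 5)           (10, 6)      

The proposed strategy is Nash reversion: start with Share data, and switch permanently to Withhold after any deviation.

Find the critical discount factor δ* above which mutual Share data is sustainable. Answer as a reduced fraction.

Lab 2: cooperation gives 19 each period; deviation gives 29 once then 10 forever.
  19/(1−δ) ≥ 29 + 10δ/(1−δ) ⇒ δ ≥ 10/19.
Enzo: cooperation gives 21 each period; deviation gives 36 once then 6 forever.
  δ ≥ 15/30 = 1/2.
Both must hold, so the binding constraint is Lab 2's: δ ≥ 10/19.

10/19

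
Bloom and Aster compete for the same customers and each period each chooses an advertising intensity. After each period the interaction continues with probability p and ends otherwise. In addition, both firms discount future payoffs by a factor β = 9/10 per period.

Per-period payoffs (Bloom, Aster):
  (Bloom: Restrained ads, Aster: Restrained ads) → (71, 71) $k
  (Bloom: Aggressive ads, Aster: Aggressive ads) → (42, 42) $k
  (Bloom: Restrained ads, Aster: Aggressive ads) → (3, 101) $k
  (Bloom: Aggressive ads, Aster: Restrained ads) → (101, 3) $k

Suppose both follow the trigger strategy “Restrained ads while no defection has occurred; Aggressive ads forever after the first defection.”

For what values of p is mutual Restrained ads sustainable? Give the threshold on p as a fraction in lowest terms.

With continuation probability p and discount β, the effective per-period discount factor is βp.
Grim-trigger IC: βp ≥ (101−71)/(101−42) = 30/59.
So p ≥ (30/59)/(9/10) = 100/177.

100/177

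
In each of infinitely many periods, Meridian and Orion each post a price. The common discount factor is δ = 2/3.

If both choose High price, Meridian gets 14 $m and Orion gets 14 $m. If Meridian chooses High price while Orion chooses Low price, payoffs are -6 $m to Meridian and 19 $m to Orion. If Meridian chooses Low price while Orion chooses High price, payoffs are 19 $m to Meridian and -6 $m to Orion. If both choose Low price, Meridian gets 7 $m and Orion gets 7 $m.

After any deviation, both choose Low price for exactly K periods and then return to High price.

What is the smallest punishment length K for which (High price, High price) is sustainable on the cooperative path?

No profitable deviation requires (14−7)(δ+…+δ^K) ≥ 19−14, i.e. δ+…+δ^K ≥ 5/7 ≈ 0.7143.
With δ = 2/3, the partial sums are K=1: 0.6667, K=2: 1.1111.
K = 2 is the first length at which the sum reaches 0.7143.

2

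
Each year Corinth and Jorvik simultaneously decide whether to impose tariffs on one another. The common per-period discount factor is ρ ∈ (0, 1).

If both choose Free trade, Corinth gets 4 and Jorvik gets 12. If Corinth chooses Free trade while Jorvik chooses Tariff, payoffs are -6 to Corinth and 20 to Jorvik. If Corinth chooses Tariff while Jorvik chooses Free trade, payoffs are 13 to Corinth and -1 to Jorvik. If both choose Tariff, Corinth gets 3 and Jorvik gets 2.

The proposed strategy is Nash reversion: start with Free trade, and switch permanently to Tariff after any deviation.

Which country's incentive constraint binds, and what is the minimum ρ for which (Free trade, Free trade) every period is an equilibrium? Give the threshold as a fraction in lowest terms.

Corinth; ρ ≥ 9/10

For Corinth: deviation gain 13−4 = 9, per-period punishment loss 4−3 = 1. IC gives ρ ≥ 9/10.
For Jorvik: gain 8, loss 10 per period, so ρ ≥ 8/18 = 4/9.
The tighter constraint is Corinth's, so cooperation needs ρ ≥ 9/10.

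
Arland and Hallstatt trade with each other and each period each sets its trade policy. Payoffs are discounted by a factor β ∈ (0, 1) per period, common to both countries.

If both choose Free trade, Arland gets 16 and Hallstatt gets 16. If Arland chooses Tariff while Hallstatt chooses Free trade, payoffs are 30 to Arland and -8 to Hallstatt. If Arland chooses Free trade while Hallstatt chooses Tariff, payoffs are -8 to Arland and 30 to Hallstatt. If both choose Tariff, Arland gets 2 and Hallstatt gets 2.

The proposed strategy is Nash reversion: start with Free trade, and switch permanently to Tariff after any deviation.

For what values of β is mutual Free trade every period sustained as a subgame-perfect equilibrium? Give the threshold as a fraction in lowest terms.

1/2

One-period gain from deviating is 30 − 16 = 14. The loss is 16 − 2 = 14 in every subsequent period, with present value 14·β/(1−β).
Deviation is unprofitable when 14·β/(1−β) ≥ 14, i.e. β/(1−β) ≥ 1.
Equivalently β ≥ 14/(14+14) = 1/2.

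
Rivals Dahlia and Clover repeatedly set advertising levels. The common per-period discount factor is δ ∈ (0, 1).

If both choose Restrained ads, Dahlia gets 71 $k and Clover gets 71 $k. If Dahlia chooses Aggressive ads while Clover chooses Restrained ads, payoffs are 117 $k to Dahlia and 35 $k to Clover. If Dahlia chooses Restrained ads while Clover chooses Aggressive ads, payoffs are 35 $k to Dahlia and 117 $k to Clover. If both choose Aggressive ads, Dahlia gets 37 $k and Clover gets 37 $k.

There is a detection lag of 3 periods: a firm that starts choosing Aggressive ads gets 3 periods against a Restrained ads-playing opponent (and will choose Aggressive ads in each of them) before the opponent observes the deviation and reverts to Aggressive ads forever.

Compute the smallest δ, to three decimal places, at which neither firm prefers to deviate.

0.832

The best deviation is to choose Aggressive ads for all 3 undetected periods, earning 117 each, then 37 forever once detected.
Deviation value: 117(1−δ^3)/(1−δ) + 37δ^3/(1−δ); cooperation value: 71/(1−δ).
IC: 71 ≥ 117(1−δ^3) + 37δ^3 = 117 − 80δ^3.
So δ^3 ≥ 46/80 = 23/40, giving δ ≥ (23/40)^(1/3) ≈ 0.832.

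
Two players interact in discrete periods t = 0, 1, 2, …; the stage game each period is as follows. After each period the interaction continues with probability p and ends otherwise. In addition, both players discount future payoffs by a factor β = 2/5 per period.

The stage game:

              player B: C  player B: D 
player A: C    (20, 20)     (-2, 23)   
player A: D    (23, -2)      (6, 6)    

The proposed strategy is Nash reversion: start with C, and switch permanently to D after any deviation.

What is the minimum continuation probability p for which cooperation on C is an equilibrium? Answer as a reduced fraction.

15/34

With continuation probability p and discount β, the effective per-period discount factor is βp.
Grim-trigger IC: βp ≥ (23−20)/(23−6) = 3/17.
So p ≥ (3/17)/(2/5) = 15/34.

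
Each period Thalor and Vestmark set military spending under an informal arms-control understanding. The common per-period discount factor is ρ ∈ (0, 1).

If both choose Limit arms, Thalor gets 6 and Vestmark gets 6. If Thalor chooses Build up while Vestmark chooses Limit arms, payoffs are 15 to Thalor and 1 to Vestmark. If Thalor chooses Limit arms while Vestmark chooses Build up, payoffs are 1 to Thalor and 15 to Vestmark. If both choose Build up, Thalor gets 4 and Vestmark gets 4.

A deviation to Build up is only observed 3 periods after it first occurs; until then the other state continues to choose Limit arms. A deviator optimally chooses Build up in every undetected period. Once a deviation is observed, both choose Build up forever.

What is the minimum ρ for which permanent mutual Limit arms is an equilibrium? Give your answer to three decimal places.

0.935

Deviating for the 3 undetected periods gains 15−6 = 9 per period over cooperation, then loses 6−4 = 2 per period forever once punishment starts.
Gain: 9(1 + ρ + … + ρ^2); loss: 2·ρ^3/(1−ρ).
No profitable deviation ⇔ 9(1−ρ^3) ≤ 2·ρ^3, i.e. ρ^3 ≥ 9/(9+2) = 9/11.
Hence ρ ≥ (9/11)^(1/3) ≈ 0.935.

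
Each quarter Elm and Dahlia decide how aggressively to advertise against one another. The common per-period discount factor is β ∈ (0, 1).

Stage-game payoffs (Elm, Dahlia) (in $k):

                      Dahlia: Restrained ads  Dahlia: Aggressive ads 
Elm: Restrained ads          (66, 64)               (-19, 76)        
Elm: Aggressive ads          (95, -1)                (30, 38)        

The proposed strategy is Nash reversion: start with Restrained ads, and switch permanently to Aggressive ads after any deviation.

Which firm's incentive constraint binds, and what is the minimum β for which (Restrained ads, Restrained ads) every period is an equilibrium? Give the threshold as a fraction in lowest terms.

Elm; β ≥ 29/65

For Elm: deviation gain 95−66 = 29, per-period punishment loss 66−30 = 36. IC gives β ≥ 29/65.
For Dahlia: gain 12, loss 26 per period, so β ≥ 12/38 = 6/19.
The tighter constraint is Elm's, so cooperation needs β ≥ 29/65.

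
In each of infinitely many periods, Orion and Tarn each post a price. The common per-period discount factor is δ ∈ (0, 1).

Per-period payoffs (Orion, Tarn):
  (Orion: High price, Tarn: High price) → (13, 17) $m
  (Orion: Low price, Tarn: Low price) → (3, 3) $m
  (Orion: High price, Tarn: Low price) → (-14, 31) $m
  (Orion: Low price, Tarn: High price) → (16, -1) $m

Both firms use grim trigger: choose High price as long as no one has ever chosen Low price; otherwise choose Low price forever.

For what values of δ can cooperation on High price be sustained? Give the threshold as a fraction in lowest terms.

1/2

For Orion: deviation gain 16−13 = 3, per-period punishment loss 13−3 = 10. IC gives δ ≥ 3/13.
For Tarn: gain 14, loss 14 per period, so δ ≥ 14/28 = 1/2.
The tighter constraint is Tarn's, so cooperation needs δ ≥ 1/2.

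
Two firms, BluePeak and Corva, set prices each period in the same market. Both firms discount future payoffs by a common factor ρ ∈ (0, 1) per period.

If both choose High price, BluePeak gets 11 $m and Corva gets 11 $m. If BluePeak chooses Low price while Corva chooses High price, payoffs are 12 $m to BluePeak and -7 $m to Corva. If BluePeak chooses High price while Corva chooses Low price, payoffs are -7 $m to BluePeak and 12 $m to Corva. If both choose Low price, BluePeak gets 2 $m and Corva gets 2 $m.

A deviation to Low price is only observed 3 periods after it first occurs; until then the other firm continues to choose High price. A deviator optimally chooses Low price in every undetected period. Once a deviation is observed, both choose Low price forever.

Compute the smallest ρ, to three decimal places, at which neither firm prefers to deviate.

Deviating for the 3 undetected periods gains 12−11 = 1 per period over cooperation, then loses 11−2 = 9 per period forever once punishment starts.
Gain: 1(1 + ρ + … + ρ^2); loss: 9·ρ^3/(1−ρ).
No profitable deviation ⇔ 1(1−ρ^3) ≤ 9·ρ^3, i.e. ρ^3 ≥ 1/(1+9) = 1/10.
Hence ρ ≥ (1/10)^(1/3) ≈ 0.464.

0.464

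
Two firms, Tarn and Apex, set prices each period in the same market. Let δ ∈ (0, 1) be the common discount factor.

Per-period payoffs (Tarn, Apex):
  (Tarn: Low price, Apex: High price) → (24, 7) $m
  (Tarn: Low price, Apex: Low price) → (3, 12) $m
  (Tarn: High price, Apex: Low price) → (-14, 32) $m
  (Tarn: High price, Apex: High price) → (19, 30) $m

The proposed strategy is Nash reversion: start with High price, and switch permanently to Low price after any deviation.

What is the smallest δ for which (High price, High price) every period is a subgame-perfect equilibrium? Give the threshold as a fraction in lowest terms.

5/21

For Tarn: deviation gain 24−19 = 5, per-period punishment loss 19−3 = 16. IC gives δ ≥ 5/21.
For Apex: gain 2, loss 18 per period, so δ ≥ 2/20 = 1/10.
The tighter constraint is Tarn's, so cooperation needs δ ≥ 5/21.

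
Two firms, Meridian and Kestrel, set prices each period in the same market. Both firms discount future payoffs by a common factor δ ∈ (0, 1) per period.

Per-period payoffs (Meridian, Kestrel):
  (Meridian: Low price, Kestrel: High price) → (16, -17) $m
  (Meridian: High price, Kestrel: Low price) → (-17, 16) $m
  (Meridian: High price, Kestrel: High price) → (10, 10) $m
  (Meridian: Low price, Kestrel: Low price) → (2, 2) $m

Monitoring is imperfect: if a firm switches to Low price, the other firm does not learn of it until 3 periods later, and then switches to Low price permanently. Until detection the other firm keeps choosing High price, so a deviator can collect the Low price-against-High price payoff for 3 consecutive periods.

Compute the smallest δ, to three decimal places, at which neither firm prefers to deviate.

The best deviation is to choose Low price for all 3 undetected periods, earning 16 each, then 2 forever once detected.
Deviation value: 16(1−δ^3)/(1−δ) + 2δ^3/(1−δ); cooperation value: 10/(1−δ).
IC: 10 ≥ 16(1−δ^3) + 2δ^3 = 16 − 14δ^3.
So δ^3 ≥ 6/14 = 3/7, giving δ ≥ (3/7)^(1/3) ≈ 0.754.

0.754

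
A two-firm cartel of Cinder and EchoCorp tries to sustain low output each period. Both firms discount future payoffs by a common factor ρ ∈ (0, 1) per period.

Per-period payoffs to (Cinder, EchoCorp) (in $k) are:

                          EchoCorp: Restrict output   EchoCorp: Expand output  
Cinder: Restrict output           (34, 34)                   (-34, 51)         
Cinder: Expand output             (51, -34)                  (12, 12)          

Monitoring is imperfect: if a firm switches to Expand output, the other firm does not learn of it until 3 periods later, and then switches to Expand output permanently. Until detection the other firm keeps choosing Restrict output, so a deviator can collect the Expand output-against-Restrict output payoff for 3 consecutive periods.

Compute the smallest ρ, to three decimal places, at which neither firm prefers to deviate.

0.758

Deviating for the 3 undetected periods gains 51−34 = 17 per period over cooperation, then loses 34−12 = 22 per period forever once punishment starts.
Gain: 17(1 + ρ + … + ρ^2); loss: 22·ρ^3/(1−ρ).
No profitable deviation ⇔ 17(1−ρ^3) ≤ 22·ρ^3, i.e. ρ^3 ≥ 17/(17+22) = 17/39.
Hence ρ ≥ (17/39)^(1/3) ≈ 0.758.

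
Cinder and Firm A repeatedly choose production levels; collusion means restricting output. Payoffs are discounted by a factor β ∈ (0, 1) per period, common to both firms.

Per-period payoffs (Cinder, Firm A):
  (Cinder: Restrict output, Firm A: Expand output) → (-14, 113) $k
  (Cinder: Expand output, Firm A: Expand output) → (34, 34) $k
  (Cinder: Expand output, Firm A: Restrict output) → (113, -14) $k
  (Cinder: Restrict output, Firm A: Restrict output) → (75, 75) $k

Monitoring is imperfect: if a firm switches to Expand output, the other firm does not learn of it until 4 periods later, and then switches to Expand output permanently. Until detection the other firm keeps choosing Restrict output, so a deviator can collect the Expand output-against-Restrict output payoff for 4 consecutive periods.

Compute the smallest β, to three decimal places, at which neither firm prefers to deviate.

The best deviation is to choose Expand output for all 4 undetected periods, earning 113 each, then 34 forever once detected.
Deviation value: 113(1−β^4)/(1−β) + 34β^4/(1−β); cooperation value: 75/(1−β).
IC: 75 ≥ 113(1−β^4) + 34β^4 = 113 − 79β^4.
So β^4 ≥ 38/79, giving β ≥ (38/79)^(1/4) ≈ 0.833.

0.833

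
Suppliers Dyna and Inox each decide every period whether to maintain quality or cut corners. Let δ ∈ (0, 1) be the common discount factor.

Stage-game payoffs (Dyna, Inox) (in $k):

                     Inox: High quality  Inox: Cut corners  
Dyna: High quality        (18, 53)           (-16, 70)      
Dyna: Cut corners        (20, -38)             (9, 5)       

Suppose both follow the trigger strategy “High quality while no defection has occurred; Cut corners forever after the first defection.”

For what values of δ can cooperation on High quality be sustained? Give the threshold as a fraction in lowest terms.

17/65

Dyna: cooperation gives 18 each period; deviation gives 20 once then 9 forever.
  18/(1−δ) ≥ 20 + 9δ/(1−δ) ⇒ δ ≥ 2/11.
Inox: cooperation gives 53 each period; deviation gives 70 once then 5 forever.
  δ ≥ 17/65.
Both must hold, so the binding constraint is Inox's: δ ≥ 17/65.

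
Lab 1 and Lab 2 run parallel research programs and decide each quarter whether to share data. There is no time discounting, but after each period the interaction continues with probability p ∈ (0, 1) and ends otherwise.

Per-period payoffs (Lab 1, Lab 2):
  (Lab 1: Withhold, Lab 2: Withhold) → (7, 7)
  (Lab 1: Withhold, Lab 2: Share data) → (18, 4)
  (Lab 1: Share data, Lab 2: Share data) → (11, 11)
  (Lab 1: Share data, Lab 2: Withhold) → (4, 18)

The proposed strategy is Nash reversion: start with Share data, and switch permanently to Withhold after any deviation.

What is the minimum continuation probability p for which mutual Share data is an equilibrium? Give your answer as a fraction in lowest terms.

Expected cooperation value is 11 + p·11 + p²·11 + … = 11/(1−p); deviation gives 18 + p·7/(1−p).
11 ≥ 18(1−p) + 7p ⇒ 11p ≥ 7 ⇒ p ≥ 7/11.

7/11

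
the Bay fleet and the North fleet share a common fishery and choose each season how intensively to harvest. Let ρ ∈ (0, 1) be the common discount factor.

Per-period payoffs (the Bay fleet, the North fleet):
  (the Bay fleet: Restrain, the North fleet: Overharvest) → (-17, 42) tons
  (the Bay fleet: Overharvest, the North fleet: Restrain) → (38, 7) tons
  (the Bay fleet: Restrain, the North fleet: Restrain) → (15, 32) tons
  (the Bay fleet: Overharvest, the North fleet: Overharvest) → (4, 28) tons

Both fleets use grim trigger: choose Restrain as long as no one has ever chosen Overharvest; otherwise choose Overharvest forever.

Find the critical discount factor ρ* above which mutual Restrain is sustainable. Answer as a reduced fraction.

5/7

the Bay fleet's threshold: (38−15)/(38−4) = 23/34.
the North fleet's threshold: (42−32)/(42−28) = 5/7.
23/34 < 5/7, so the North fleet binds and ρ* = 5/7.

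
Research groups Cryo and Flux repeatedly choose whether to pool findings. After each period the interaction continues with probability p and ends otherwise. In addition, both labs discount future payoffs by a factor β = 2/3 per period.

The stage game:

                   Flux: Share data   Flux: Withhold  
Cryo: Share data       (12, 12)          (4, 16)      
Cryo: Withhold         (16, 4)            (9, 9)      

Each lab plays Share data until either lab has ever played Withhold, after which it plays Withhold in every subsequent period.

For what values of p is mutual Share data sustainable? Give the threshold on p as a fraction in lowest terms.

Expected continuation weight on next period's payoff is β·p = 2/3·p, which plays the role of the discount factor.
Cooperation requires 2/3·p ≥ (16−12)/(16−9) = 4/7, hence p ≥ 6/7.

6/7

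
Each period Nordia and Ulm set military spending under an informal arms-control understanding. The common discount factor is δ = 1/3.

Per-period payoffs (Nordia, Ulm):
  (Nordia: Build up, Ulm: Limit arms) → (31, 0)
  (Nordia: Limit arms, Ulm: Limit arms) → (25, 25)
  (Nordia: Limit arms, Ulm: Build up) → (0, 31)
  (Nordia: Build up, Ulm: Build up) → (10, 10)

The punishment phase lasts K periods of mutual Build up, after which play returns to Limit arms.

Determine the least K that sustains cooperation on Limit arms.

IC: δ(1−δ^K)/(1−δ) ≥ (31−25)/(25−10) = 2/5.
With δ = 1/3: need 1 − δ^K ≥ 2/5·(1−1/3)/(1/3), i.e. δ^K ≤ 0.2000.
Since (1/3)^1 = 0.3333 and (1/3)^2 = 0.1111, the smallest such K is 2.

2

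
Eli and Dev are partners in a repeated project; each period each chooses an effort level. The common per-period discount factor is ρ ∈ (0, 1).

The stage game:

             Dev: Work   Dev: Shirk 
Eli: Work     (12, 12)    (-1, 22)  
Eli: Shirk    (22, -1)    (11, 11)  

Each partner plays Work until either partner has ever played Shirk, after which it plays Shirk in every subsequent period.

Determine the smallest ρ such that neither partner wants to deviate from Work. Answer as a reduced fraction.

10/11

Cooperation forever yields 12 each period: 12/(1−ρ).
Deviating yields 22 once, then 11 forever: 22 + 11ρ/(1−ρ).
No profitable deviation requires 12/(1−ρ) ≥ 22 + 11ρ/(1−ρ).
Multiplying by (1−ρ): 12 ≥ 22(1−ρ) + 11ρ = 22 − 11ρ.
So 11ρ ≥ 10, i.e. ρ ≥ 10/11.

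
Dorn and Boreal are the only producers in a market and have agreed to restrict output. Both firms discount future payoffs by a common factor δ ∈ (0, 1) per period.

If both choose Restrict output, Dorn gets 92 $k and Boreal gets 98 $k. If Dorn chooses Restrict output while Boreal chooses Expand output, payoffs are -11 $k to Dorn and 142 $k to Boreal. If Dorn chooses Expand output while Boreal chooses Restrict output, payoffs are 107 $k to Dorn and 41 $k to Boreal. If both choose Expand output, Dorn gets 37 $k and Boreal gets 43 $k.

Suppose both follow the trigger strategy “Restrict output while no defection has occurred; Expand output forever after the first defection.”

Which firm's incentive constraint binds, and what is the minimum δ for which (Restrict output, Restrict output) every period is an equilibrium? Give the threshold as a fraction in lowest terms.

Dorn: cooperation gives 92 each period; deviation gives 107 once then 37 forever.
  92/(1−δ) ≥ 107 + 37δ/(1−δ) ⇒ δ ≥ 15/70 = 3/14.
Boreal: cooperation gives 98 each period; deviation gives 142 once then 43 forever.
  δ ≥ 44/99 = 4/9.
Both must hold, so the binding constraint is Boreal's: δ ≥ 4/9.

Boreal; δ ≥ 4/9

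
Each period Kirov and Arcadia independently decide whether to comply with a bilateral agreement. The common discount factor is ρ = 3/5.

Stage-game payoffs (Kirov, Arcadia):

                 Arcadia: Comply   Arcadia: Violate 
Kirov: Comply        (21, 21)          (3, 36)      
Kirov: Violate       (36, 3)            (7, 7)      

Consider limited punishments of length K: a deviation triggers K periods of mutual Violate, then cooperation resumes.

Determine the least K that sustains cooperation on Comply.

Need Σ_{k=1}^{K} ρ^k ≥ (36−21)/(21−7) = 1.0714 at ρ = 3/5.
At K = 2 the sum is 0.9600 < 1.0714; at K = 3 it is 1.1760 ≥ 1.0714.
So the minimum punishment length is K = 3.

3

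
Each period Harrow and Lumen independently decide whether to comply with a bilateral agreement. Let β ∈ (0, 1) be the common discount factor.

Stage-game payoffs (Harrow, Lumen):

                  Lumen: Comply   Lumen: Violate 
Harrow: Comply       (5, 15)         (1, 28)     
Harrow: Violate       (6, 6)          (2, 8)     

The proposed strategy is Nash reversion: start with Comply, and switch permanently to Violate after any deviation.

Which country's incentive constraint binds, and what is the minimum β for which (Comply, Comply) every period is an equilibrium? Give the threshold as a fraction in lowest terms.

Lumen; β ≥ 13/20

Harrow: cooperation gives 5 each period; deviation gives 6 once then 2 forever.
  5/(1−β) ≥ 6 + 2β/(1−β) ⇒ β ≥ 1/4.
Lumen: cooperation gives 15 each period; deviation gives 28 once then 8 forever.
  β ≥ 13/20.
Both must hold, so the binding constraint is Lumen's: β ≥ 13/20.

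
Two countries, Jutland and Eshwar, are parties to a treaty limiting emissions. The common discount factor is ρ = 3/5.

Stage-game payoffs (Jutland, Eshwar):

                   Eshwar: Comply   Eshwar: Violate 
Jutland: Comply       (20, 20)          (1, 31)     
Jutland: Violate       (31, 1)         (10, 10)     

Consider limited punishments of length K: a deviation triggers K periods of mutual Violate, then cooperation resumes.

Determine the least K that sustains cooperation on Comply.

No profitable deviation requires (20−10)(ρ+…+ρ^K) ≥ 31−20, i.e. ρ+…+ρ^K ≥ 11/10 ≈ 1.1000.
With ρ = 3/5, the partial sums are K=1: 0.6000, K=2: 0.9600, K=3: 1.1760.
K = 3 is the first length at which the sum reaches 1.1000.

3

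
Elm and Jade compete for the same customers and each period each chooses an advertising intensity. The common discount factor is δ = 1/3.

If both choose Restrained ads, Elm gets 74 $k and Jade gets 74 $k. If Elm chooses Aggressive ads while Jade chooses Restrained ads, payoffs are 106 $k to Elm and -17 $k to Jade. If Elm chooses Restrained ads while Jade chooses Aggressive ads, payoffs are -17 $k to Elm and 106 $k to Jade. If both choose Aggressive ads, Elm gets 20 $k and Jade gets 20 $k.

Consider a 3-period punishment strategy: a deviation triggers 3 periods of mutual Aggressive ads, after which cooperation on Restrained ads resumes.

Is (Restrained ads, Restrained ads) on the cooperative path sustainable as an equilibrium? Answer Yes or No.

Comparing payoff streams over the 4 periods until play realigns: cooperate → 74(1+δ+…+δ^3); deviate → 106 + 20(δ+…+δ^3).
Cooperation is sustained iff (74−20)(δ+…+δ^3) ≥ 106−74.
δ+…+δ^3 = 1/3·(1−(1/3)^3)/(1−1/3) = 0.4815, and (106−74)/(74−20) = 0.5926.
0.4815 < 0.5926, so cooperation is not sustainable.

No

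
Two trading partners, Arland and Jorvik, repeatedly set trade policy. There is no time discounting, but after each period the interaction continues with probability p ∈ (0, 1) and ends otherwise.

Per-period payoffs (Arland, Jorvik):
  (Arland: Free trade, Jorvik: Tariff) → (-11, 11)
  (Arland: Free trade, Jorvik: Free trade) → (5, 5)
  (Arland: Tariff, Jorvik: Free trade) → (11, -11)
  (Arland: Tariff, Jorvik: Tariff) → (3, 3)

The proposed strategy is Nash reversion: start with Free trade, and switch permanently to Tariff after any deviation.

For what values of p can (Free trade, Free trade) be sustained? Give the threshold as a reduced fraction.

3/4

With no time discounting, the continuation probability p plays the role of the discount factor.
Grim-trigger IC: 5/(1−p) ≥ 11 + 3p/(1−p) ⇒ p ≥ (11−5)/(11−3) = 3/4.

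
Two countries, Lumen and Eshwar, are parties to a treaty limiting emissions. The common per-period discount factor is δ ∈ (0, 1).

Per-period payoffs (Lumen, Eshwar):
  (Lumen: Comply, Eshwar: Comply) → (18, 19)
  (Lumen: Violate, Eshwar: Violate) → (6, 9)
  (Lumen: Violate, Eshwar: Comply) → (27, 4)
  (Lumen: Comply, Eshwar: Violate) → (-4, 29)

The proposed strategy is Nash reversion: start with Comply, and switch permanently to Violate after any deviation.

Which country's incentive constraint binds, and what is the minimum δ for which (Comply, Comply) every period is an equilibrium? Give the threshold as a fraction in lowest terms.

Eshwar; δ ≥ 1/2

Lumen: cooperation gives 18 each period; deviation gives 27 once then 6 forever.
  18/(1−δ) ≥ 27 + 6δ/(1−δ) ⇒ δ ≥ 9/21 = 3/7.
Eshwar: cooperation gives 19 each period; deviation gives 29 once then 9 forever.
  δ ≥ 10/20 = 1/2.
Both must hold, so the binding constraint is Eshwar's: δ ≥ 1/2.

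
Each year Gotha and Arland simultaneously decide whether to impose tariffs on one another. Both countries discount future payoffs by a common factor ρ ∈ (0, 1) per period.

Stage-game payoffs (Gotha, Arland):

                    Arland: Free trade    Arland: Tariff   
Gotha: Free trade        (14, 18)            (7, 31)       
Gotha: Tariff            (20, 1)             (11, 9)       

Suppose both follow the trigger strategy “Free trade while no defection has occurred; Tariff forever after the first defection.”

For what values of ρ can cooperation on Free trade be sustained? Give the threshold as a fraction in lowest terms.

Gotha: cooperation gives 14 each period; deviation gives 20 once then 11 forever.
  14/(1−ρ) ≥ 20 + 11ρ/(1−ρ) ⇒ ρ ≥ 6/9 = 2/3.
Arland: cooperation gives 18 each period; deviation gives 31 once then 9 forever.
  ρ ≥ 13/22.
Both must hold, so the binding constraint is Gotha's: ρ ≥ 2/3.

2/3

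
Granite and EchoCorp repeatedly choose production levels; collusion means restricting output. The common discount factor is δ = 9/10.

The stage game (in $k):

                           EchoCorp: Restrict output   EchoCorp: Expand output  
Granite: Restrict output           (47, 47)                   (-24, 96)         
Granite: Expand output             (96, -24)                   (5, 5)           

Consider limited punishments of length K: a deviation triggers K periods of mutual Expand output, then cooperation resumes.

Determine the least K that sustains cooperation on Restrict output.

2

IC: δ(1−δ^K)/(1−δ) ≥ (96−47)/(47−5) = 7/6.
With δ = 9/10: need 1 − δ^K ≥ 7/6·(1−9/10)/(9/10), i.e. δ^K ≤ 0.8704.
Since (9/10)^1 = 0.9000 and (9/10)^2 = 0.8100, the smallest such K is 2.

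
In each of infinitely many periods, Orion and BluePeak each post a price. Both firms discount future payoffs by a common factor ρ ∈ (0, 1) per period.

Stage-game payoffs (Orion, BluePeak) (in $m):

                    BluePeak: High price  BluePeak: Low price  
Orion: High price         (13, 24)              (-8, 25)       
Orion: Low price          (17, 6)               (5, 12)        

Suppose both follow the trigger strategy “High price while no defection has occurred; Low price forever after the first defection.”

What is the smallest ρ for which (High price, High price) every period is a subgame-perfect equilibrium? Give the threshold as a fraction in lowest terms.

1/3

For Orion: deviation gain 17−13 = 4, per-period punishment loss 13−5 = 8. IC gives ρ ≥ 4/12 = 1/3.
For BluePeak: gain 1, loss 12 per period, so ρ ≥ 1/13.
The tighter constraint is Orion's, so cooperation needs ρ ≥ 1/3.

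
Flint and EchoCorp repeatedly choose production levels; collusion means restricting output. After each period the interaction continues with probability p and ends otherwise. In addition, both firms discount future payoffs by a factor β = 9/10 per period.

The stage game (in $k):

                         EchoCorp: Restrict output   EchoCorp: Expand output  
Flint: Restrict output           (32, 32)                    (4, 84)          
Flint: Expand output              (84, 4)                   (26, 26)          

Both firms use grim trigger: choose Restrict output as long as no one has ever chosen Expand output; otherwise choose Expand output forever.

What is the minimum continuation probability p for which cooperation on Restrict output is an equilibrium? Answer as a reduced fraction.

Expected continuation weight on next period's payoff is β·p = 9/10·p, which plays the role of the discount factor.
Cooperation requires 9/10·p ≥ (84−32)/(84−26) = 26/29, hence p ≥ 260/261.

260/261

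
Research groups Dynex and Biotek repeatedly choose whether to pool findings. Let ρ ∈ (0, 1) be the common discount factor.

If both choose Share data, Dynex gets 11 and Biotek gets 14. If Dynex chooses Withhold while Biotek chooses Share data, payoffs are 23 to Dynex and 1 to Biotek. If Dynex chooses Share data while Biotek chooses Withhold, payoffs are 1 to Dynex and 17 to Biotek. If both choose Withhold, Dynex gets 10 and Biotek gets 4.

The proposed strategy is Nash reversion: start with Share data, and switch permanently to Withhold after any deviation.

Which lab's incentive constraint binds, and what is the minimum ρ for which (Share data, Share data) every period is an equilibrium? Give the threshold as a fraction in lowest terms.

Dynex; ρ ≥ 12/13

Dynex: cooperation gives 11 each period; deviation gives 23 once then 10 forever.
  11/(1−ρ) ≥ 23 + 10ρ/(1−ρ) ⇒ ρ ≥ 12/13.
Biotek: cooperation gives 14 each period; deviation gives 17 once then 4 forever.
  ρ ≥ 3/13.
Both must hold, so the binding constraint is Dynex's: ρ ≥ 12/13.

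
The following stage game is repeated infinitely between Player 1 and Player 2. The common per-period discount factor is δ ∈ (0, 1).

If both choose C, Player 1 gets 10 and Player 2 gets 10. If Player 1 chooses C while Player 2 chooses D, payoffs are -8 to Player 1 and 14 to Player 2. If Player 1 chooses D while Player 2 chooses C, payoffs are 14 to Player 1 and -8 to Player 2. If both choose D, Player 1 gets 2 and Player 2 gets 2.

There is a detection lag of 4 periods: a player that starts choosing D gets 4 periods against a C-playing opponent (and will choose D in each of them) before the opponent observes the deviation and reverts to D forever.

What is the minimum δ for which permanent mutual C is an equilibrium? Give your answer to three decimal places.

0.760

A deviator earns 14 for 4 periods, then 2 forever; cooperating earns 10 forever. Multiplying the IC by (1−δ):
10 ≥ 14(1−δ^4) + 2δ^4, so 12·δ^4 ≥ 4 and δ^4 ≥ 1/3.
δ ≥ (1/3)^(1/4) ≈ 0.760.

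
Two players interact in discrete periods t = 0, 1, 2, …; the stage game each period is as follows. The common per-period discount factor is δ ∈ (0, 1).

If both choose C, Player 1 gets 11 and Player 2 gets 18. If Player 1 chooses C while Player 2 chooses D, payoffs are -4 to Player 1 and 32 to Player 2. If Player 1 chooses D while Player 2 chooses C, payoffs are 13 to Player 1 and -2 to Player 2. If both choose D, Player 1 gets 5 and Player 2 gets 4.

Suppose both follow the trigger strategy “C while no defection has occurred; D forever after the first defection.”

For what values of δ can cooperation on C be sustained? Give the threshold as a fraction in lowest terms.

1/2

For Player 1: deviation gain 13−11 = 2, per-period punishment loss 11−5 = 6. IC gives δ ≥ 2/8 = 1/4.
For Player 2: gain 14, loss 14 per period, so δ ≥ 14/28 = 1/2.
The tighter constraint is Player 2's, so cooperation needs δ ≥ 1/2.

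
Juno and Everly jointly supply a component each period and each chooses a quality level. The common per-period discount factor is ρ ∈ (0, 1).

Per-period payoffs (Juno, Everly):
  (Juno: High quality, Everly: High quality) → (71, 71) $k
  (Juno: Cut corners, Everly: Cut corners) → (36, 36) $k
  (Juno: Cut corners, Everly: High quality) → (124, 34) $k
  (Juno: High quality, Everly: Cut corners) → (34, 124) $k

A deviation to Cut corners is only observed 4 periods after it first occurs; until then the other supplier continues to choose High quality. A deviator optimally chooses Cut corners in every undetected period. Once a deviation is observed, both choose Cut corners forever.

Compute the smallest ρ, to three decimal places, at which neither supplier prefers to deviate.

0.881

The best deviation is to choose Cut corners for all 4 undetected periods, earning 124 each, then 36 forever once detected.
Deviation value: 124(1−ρ^4)/(1−ρ) + 36ρ^4/(1−ρ); cooperation value: 71/(1−ρ).
IC: 71 ≥ 124(1−ρ^4) + 36ρ^4 = 124 − 88ρ^4.
So ρ^4 ≥ 53/88, giving ρ ≥ (53/88)^(1/4) ≈ 0.881.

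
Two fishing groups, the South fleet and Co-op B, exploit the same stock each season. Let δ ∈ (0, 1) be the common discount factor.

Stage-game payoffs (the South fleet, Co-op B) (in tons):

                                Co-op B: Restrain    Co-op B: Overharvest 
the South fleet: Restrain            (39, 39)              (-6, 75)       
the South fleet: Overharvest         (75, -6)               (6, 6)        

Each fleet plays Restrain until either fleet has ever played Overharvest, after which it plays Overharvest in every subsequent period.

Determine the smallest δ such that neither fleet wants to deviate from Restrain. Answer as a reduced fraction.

Under grim trigger the critical discount factor is (T−C)/(T−P) with T = 75, C = 39, P = 6.
δ* = (75−39)/(75−6) = 36/69 = 12/23.

12/23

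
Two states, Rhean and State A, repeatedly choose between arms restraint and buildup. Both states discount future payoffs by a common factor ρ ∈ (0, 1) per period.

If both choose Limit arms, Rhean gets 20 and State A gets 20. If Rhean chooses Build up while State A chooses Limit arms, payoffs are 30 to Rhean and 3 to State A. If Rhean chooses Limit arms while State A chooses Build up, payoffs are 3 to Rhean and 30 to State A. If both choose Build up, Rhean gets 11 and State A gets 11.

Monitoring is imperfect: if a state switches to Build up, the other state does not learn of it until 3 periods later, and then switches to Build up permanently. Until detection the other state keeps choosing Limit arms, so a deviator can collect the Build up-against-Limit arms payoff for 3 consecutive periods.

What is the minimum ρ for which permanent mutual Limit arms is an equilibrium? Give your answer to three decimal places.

The best deviation is to choose Build up for all 3 undetected periods, earning 30 each, then 11 forever once detected.
Deviation value: 30(1−ρ^3)/(1−ρ) + 11ρ^3/(1−ρ); cooperation value: 20/(1−ρ).
IC: 20 ≥ 30(1−ρ^3) + 11ρ^3 = 30 − 19ρ^3.
So ρ^3 ≥ 10/19, giving ρ ≥ (10/19)^(1/3) ≈ 0.807.

0.807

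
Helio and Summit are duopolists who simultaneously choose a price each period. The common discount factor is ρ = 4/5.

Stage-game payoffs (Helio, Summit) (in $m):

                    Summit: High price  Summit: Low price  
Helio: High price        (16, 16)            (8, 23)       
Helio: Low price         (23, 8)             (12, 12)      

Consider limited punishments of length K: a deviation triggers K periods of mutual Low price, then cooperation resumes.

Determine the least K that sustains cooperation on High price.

No profitable deviation requires (16−12)(ρ+…+ρ^K) ≥ 23−16, i.e. ρ+…+ρ^K ≥ 7/4 ≈ 1.7500.
With ρ = 4/5, the partial sums are K=1: 0.8000, K=2: 1.4400, K=3: 1.9520.
K = 3 is the first length at which the sum reaches 1.7500.

3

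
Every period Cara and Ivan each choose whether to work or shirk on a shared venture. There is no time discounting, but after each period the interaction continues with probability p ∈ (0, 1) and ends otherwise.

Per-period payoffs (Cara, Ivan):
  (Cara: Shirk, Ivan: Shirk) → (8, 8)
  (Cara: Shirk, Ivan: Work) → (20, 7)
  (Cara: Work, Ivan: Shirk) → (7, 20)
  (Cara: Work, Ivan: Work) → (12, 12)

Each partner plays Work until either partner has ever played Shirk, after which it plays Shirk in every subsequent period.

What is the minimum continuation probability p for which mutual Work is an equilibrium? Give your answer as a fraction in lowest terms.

Expected cooperation value is 12 + p·12 + p²·12 + … = 12/(1−p); deviation gives 20 + p·8/(1−p).
12 ≥ 20(1−p) + 8p ⇒ 12p ≥ 8 ⇒ p ≥ 8/12 = 2/3.

2/3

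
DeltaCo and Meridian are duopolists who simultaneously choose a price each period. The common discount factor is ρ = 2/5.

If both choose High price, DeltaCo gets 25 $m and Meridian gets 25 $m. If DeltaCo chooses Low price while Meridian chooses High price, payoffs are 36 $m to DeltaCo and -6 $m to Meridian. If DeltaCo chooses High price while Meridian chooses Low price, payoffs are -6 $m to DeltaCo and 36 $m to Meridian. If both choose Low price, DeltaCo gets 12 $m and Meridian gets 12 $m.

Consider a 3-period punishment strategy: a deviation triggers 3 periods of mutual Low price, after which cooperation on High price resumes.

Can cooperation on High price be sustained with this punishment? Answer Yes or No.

No

A one-shot deviation gives 36 now, then 12 for 3 periods, then back to 25.
Gain from deviating: (36−25) today; loss: (25−12) in each of the next 3 periods.
No-deviation condition: (25−12)(ρ+…+ρ^3) ≥ 36−25, i.e. ρ+…+ρ^3 ≥ 11/13.
At ρ = 2/5: ρ+…+ρ^3 = 0.6240 < 0.8462.
So cooperation is not sustainable.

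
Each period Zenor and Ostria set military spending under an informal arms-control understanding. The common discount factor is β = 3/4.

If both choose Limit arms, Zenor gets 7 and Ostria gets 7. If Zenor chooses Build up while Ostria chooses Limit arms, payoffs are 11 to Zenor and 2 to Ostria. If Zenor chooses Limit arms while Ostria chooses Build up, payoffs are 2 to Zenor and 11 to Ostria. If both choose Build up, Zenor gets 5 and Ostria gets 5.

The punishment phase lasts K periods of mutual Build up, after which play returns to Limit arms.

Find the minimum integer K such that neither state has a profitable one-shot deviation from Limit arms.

4

Need Σ_{k=1}^{K} β^k ≥ (11−7)/(7−5) = 2.0000 at β = 3/4.
At K = 3 the sum is 1.7344 < 2.0000; at K = 4 it is 2.0508 ≥ 2.0000.
So the minimum punishment length is K = 4.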